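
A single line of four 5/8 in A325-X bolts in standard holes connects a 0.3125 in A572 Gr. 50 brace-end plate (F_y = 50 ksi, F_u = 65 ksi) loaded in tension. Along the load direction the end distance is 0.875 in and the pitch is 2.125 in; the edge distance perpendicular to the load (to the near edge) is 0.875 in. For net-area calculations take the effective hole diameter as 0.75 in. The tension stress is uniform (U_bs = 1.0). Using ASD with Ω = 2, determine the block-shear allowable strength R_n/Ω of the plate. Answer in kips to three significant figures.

Shear plane L_v = 0.875 + 3·2.125 = 7.25 in; A_gv = 7.25 × 0.3125 = 2.266 in².
A_nv = (7.25 − 3.5·0.75) × 0.3125 = 1.445 in².
A_nt = (0.875 − 0.5·0.75) × 0.3125 = 0.1562 in².
0.6 F_u A_nv = 56.37 kips; 0.6 F_y A_gv = 67.97 kips → shear rupture governs the shear term.
R_n = 56.37 + 1.0 × 65 × 0.1562 = 66.52 kips.
Allowable strength R_n/Ω = 66.52 / 2 = 33.3 kips.

33.3 kips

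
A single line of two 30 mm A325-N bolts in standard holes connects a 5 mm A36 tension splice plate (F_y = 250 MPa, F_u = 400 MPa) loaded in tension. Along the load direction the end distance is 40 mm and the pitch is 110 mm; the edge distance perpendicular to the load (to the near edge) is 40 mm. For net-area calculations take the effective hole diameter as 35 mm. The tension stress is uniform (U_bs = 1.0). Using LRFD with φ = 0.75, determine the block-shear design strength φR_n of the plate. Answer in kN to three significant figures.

118 kN

Shear plane L_v = 40 + 1·110 = 150 mm; A_gv = 150 × 5 = 750 mm².
A_nv = (150 − 1.5·35) × 5 = 487.5 mm².
A_nt = (40 − 0.5·35) × 5 = 112.5 mm².
0.6 F_u A_nv = 117 kN; 0.6 F_y A_gv = 112.5 kN → shear yielding governs the shear term.
R_n = 112.5 + 1.0 × 400 × 112.5 / 1000 = 157.5 kN.
Design strength φR_n = 0.75 × 157.5 = 118 kN.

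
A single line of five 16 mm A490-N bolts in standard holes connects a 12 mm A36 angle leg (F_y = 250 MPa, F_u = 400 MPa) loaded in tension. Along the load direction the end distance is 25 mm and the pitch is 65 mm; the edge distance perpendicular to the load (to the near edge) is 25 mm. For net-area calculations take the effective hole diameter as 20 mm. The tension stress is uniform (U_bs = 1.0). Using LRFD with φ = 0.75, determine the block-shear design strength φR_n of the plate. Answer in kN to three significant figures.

Shear plane L_v = 25 + 4·65 = 285 mm; A_gv = 285 × 12 = 3420 mm².
A_nv = (285 − 4.5·20) × 12 = 2340 mm².
A_nt = (25 − 0.5·20) × 12 = 180 mm².
0.6 F_u A_nv = 561.6 kN; 0.6 F_y A_gv = 513 kN → shear yielding governs the shear term.
R_n = 513 + 1.0 × 400 × 180 / 1000 = 585 kN.
Design strength φR_n = 0.75 × 585 = 439 kN.

439 kN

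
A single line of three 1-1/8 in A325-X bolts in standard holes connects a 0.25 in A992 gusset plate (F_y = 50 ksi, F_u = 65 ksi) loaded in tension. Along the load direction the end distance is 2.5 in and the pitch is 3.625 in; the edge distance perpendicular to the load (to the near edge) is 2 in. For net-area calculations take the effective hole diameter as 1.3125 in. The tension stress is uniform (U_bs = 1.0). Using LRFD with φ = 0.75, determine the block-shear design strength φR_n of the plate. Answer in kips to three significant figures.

Shear plane L_v = 2.5 + 2·3.625 = 9.75 in; A_gv = 9.75 × 0.25 = 2.438 in².
A_nv = (9.75 − 2.5·1.3125) × 0.25 = 1.617 in².
A_nt = (2 − 0.5·1.3125) × 0.25 = 0.3359 in².
0.6 F_u A_nv = 63.07 kips; 0.6 F_y A_gv = 73.12 kips → shear rupture governs the shear term.
R_n = 63.07 + 1.0 × 65 × 0.3359 = 84.91 kips.
Design strength φR_n = 0.75 × 84.91 = 63.7 kips.

63.7 kips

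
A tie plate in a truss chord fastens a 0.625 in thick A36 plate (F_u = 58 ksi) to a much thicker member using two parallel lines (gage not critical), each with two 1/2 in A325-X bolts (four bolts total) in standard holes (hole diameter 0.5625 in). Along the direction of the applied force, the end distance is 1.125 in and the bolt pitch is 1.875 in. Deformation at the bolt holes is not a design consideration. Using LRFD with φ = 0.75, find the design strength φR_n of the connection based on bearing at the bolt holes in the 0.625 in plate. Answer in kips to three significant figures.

150 kips

Per bolt r_n = 1.5 l_c t F_u ≤ 3.0 d t F_u; upper limit = 3.0 × 0.5 × 0.625 × 58 = 54.38 kips.
Edge bolt: l_c = 1.125 − 0.5625/2 = 0.8438 in → 1.5 × 0.8438 × 0.625 × 58 = 45.88 → r_n = 45.88 kips.
Interior bolts: l_c = 1.875 − 0.5625 = 1.312 in → 1.5 × 1.312 × 0.625 × 58 = 71.37 → r_n = 54.38 kips.
R_n = 2 × 45.88 + 2 × 54.38 = 200.5 kips.
Design strength φR_n = 0.75 × 200.5 = 150 kips.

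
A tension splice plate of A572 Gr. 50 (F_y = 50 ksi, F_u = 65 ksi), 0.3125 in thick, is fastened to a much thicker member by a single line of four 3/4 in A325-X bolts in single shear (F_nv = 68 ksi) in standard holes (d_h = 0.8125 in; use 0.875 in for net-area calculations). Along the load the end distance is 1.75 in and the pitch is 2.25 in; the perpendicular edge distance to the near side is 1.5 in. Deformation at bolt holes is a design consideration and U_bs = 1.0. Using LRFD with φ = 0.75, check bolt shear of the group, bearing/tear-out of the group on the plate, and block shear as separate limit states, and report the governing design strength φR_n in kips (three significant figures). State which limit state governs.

Bolt shear: A_b = π·0.75²/4 = 0.4418 in²; R_n = 68 × 0.4418 × 4 × 1 = 120.2 kips → 0.75 × 120.2 = 90.1 kips.
Bearing: edge l_c = 1.344, r_n = 32.75 kips; interior l_c = 1.438, r_n = 35.04 kips; R_n = 32.75 + 3·35.04 = 137.9 kips → 103 kips.
Block shear: A_gv = 2.656, A_nv = 1.699, A_nt = 0.332 in²; R_n = min(0.6F_uA_nv, 0.6F_yA_gv) + U_bs·F_u·A_nt = 87.85 kips → 65.9 kips.
Block shear governs: 65.9 kips.

65.9 kips (block shear governs)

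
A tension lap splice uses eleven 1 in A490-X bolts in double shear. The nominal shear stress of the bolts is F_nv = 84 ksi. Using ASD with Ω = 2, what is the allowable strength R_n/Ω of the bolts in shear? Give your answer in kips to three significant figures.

726 kips

A_b = π × 1² / 4 = 0.7854 in².
R_n = F_nv · A_b · n · n_s = 84 × 0.7854 × 11 × 2 = 1451 kips.
Allowable strength R_n/Ω = 1451 / 2 = 726 kips.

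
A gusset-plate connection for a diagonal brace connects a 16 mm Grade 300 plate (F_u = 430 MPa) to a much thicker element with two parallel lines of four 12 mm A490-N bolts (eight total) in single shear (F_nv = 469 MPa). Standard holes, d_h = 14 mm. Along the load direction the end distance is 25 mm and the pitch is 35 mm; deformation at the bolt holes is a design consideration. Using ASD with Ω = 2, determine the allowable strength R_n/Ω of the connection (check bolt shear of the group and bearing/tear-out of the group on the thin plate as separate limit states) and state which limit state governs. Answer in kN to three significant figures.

212 kN (bolt shear governs)

Bolt shear: A_b = π·12²/4 = 113.1 mm²; R_n = 469 × 113.1 × 8 × 1 / 1000 = 424.3 kN → 424.3 / 2 = 212 kN.
Bearing (1.2 l_c t F_u ≤ 2.4 d t F_u): upper limit = 2.4·12·16·430 / 1000 = 198.1 kN.
  Edge l_c = 25 − 14/2 = 18 → r_n = 148.6 kN; interior l_c = 35 − 14 = 21 → r_n = 173.4 kN.
  R_n,bearing = 2·148.6 + 6·173.4 = 1337 kN → 1337 / 2 = 669 kN.
Bolt shear governs: 212 kN.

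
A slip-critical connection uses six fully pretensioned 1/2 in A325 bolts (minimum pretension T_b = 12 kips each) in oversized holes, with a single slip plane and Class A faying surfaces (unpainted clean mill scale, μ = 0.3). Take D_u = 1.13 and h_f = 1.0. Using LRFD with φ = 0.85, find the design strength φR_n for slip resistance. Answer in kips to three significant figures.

20.7 kips

R_n = μ · D_u · h_f · T_b · n_s · n_b = 0.3 × 1.13 × 1.0 × 12 × 1 × 6 = 24.41 kips.
Design strength φR_n = 0.85 × 24.41 = 20.7 kips.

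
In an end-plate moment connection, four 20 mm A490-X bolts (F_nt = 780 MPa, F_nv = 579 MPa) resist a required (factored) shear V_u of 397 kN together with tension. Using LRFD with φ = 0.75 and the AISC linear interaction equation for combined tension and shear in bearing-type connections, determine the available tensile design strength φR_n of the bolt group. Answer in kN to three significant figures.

A_b = π·20²/4 = 314.2 mm²; f_rv = 397 × 1000 / (4 × 314.2) = 315.9 MPa.
F'_nt = 1.3 F_nt − (F_nt / φF_nv) f_rv = 1.3·780 − (780/(0.75·579))·315.9 = 446.5 MPa, capped at F_nt → F'_nt = 446.5 MPa.
R_n = F'_nt · A_b · n = 446.5 × 314.2 × 4 / 1000 = 561.1 kN.
Design strength φR_n = 0.75 × 561.1 = 421 kN.

421 kN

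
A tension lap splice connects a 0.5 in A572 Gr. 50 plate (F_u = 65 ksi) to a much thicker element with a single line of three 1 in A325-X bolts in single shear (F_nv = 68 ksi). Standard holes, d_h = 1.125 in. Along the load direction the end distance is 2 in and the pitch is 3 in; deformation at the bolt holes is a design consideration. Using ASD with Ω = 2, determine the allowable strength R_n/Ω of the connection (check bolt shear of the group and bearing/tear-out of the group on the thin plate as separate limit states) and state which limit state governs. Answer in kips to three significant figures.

80.1 kips (bolt shear governs)

Bolt shear: A_b = π·1²/4 = 0.7854 in²; R_n = 68 × 0.7854 × 3 × 1 = 160.2 kips → 160.2 / 2 = 80.1 kips.
Bearing (1.2 l_c t F_u ≤ 2.4 d t F_u): upper limit = 2.4·1·0.5·65 = 78 kips.
  Edge l_c = 2 − 1.125/2 = 1.438 → r_n = 56.06 kips; interior l_c = 3 − 1.125 = 1.875 → r_n = 73.12 kips.
  R_n,bearing = 1·56.06 + 2·73.12 = 202.3 kips → 202.3 / 2 = 101 kips.
Bolt shear governs: 80.1 kips.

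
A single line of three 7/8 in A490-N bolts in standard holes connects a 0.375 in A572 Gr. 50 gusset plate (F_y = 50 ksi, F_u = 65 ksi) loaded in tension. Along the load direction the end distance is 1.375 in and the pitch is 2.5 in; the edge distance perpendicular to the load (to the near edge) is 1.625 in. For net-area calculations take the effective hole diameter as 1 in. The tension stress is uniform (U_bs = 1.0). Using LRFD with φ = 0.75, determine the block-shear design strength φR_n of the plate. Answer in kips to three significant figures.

Shear plane L_v = 1.375 + 2·2.5 = 6.375 in; A_gv = 6.375 × 0.375 = 2.391 in².
A_nv = (6.375 − 2.5·1) × 0.375 = 1.453 in².
A_nt = (1.625 − 0.5·1) × 0.375 = 0.4219 in².
0.6 F_u A_nv = 56.67 kips; 0.6 F_y A_gv = 71.72 kips → shear rupture governs the shear term.
R_n = 56.67 + 1.0 × 65 × 0.4219 = 84.09 kips.
Design strength φR_n = 0.75 × 84.09 = 63.1 kips.

63.1 kips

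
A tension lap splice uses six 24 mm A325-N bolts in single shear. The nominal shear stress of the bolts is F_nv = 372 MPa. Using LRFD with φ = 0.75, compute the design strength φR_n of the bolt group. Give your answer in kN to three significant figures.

A_b = π × 24² / 4 = 452.4 mm².
R_n = F_nv · A_b · n · n_s = 372 × 452.4 × 6 × 1 / 1000 = 1010 kN.
Design strength φR_n = 0.75 × 1010 = 757 kN.

757 kN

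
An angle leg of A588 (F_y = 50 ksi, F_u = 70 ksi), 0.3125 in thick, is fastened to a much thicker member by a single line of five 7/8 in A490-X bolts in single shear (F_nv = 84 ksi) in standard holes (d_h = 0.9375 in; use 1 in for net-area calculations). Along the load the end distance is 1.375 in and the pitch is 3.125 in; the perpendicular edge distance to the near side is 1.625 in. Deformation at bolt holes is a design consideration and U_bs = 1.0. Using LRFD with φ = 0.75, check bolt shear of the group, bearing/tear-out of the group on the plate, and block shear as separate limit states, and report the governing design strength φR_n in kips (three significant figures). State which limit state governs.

111 kips (block shear governs)

Bolt shear: A_b = π·0.875²/4 = 0.6013 in²; R_n = 84 × 0.6013 × 5 × 1 = 252.6 kips → 0.75 × 252.6 = 189 kips.
Bearing: edge l_c = 0.9062, r_n = 23.79 kips; interior l_c = 2.188, r_n = 45.94 kips; R_n = 23.79 + 4·45.94 = 207.5 kips → 156 kips.
Block shear: A_gv = 4.336, A_nv = 2.93, A_nt = 0.3516 in²; R_n = min(0.6F_uA_nv, 0.6F_yA_gv) + U_bs·F_u·A_nt = 147.7 kips → 111 kips.
Block shear governs: 111 kips.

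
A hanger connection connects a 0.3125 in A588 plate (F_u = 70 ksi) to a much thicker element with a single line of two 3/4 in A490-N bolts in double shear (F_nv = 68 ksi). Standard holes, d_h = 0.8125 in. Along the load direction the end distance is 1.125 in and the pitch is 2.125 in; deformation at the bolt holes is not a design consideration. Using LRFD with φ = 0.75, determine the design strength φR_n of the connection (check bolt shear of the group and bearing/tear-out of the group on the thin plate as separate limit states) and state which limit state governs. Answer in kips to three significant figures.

Bolt shear: A_b = π·0.75²/4 = 0.4418 in²; R_n = 68 × 0.4418 × 2 × 2 = 120.2 kips → 0.75 × 120.2 = 90.1 kips.
Bearing (1.5 l_c t F_u ≤ 3.0 d t F_u): upper limit = 3.0·0.75·0.3125·70 = 49.22 kips.
  Edge l_c = 1.125 − 0.8125/2 = 0.7188 → r_n = 23.58 kips; interior l_c = 2.125 − 0.8125 = 1.312 → r_n = 43.07 kips.
  R_n,bearing = 1·23.58 + 1·43.07 = 66.65 kips → 0.75 × 66.65 = 50 kips.
Bearing governs: 50 kips.

50 kips (bearing governs)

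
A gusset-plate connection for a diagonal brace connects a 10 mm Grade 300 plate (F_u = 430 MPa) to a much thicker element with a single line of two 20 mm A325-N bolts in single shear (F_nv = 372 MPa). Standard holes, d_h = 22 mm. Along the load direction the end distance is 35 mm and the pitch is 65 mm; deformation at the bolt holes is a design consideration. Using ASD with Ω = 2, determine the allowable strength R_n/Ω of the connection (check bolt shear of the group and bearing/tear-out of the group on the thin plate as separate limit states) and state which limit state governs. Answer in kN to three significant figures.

117 kN (bolt shear governs)

Bolt shear: A_b = π·20²/4 = 314.2 mm²; R_n = 372 × 314.2 × 2 × 1 / 1000 = 233.7 kN → 233.7 / 2 = 117 kN.
Bearing (1.2 l_c t F_u ≤ 2.4 d t F_u): upper limit = 2.4·20·10·430 / 1000 = 206.4 kN.
  Edge l_c = 35 − 22/2 = 24 → r_n = 123.8 kN; interior l_c = 65 − 22 = 43 → r_n = 206.4 kN.
  R_n,bearing = 1·123.8 + 1·206.4 = 330.2 kN → 330.2 / 2 = 165 kN.
Bolt shear governs: 117 kN.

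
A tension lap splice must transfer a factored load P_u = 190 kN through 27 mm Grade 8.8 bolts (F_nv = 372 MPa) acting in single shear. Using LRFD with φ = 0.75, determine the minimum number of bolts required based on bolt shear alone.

2 bolts

A_b = π·27²/4 = 572.6 mm².
Per-bolt design strength φR_n = 0.75 × 372 × 572.6 × 1 / 1000 = 159.7 kN.
n ≥ 190 / 159.7 = 1.189 → use 2 bolts.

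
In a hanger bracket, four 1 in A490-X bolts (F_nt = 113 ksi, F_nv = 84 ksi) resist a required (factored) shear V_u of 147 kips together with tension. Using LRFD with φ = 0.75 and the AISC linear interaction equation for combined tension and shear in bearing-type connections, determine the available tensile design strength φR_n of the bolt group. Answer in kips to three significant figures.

148 kips

A_b = π·1²/4 = 0.7854 in²; f_rv = 147 / (4 × 0.7854) = 46.79 ksi.
F'_nt = 1.3 F_nt − (F_nt / φF_nv) f_rv = 1.3·113 − (113/(0.75·84))·46.79 = 62.97 ksi, capped at F_nt → F'_nt = 62.97 ksi.
R_n = F'_nt · A_b · n = 62.97 × 0.7854 × 4 = 197.8 kips.
Design strength φR_n = 0.75 × 197.8 = 148 kips.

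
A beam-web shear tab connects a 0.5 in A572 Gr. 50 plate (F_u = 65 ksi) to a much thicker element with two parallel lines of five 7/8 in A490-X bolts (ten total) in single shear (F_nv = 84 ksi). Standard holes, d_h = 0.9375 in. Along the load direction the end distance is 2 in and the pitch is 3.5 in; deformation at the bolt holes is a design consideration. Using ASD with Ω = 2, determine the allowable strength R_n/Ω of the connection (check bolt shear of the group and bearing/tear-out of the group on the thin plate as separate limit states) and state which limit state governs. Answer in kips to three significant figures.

Bolt shear: A_b = π·0.875²/4 = 0.6013 in²; R_n = 84 × 0.6013 × 10 × 1 = 505.1 kips → 505.1 / 2 = 253 kips.
Bearing (1.2 l_c t F_u ≤ 2.4 d t F_u): upper limit = 2.4·0.875·0.5·65 = 68.25 kips.
  Edge l_c = 2 − 0.9375/2 = 1.531 → r_n = 59.72 kips; interior l_c = 3.5 − 0.9375 = 2.562 → r_n = 68.25 kips.
  R_n,bearing = 2·59.72 + 8·68.25 = 665.4 kips → 665.4 / 2 = 333 kips.
Bolt shear governs: 253 kips.

253 kips (bolt shear governs)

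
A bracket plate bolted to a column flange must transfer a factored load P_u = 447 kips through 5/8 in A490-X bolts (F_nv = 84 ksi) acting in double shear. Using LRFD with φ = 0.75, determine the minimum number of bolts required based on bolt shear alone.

12 bolts

A_b = π·0.625²/4 = 0.3068 in².
Per-bolt design strength φR_n = 0.75 × 84 × 0.3068 × 2 = 38.66 kips.
n ≥ 447 / 38.66 = 11.56 → use 12 bolts.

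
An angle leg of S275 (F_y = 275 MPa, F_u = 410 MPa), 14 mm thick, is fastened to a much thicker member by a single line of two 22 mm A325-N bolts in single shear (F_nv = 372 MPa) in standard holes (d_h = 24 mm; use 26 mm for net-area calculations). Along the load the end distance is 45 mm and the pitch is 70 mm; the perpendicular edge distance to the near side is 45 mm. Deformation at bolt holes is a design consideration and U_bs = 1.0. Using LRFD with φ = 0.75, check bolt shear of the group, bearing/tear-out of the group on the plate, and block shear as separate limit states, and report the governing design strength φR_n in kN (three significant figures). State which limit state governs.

212 kN (bolt shear governs)

Bolt shear: A_b = π·22²/4 = 380.1 mm²; R_n = 372 × 380.1 × 2 × 1 / 1000 = 282.8 kN → 0.75 × 282.8 = 212 kN.
Bearing: edge l_c = 33, r_n = 227.3 kN; interior l_c = 46, r_n = 303.1 kN; R_n = 227.3 + 1·303.1 = 530.4 kN → 398 kN.
Block shear: A_gv = 1610, A_nv = 1064, A_nt = 448 mm²; R_n = min(0.6F_uA_nv, 0.6F_yA_gv) + U_bs·F_u·A_nt = 445.4 kN → 334 kN.
Bolt shear governs: 212 kN.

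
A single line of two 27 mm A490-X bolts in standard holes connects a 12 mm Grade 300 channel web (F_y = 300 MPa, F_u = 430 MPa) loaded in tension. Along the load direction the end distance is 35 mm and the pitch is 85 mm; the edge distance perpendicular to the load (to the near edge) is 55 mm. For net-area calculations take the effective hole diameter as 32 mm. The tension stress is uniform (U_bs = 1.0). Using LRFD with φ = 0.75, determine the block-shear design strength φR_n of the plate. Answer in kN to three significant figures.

Shear plane L_v = 35 + 1·85 = 120 mm; A_gv = 120 × 12 = 1440 mm².
A_nv = (120 − 1.5·32) × 12 = 864 mm².
A_nt = (55 − 0.5·32) × 12 = 468 mm².
0.6 F_u A_nv = 222.9 kN; 0.6 F_y A_gv = 259.2 kN → shear rupture governs the shear term.
R_n = 222.9 + 1.0 × 430 × 468 / 1000 = 424.2 kN.
Design strength φR_n = 0.75 × 424.2 = 318 kN.

318 kN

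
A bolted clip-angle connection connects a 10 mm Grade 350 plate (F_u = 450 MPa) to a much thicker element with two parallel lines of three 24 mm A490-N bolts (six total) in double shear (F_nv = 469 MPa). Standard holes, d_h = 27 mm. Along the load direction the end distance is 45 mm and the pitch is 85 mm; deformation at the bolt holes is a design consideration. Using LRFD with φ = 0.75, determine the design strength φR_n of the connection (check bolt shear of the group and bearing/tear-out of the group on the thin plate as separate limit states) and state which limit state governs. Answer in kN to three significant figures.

1030 kN (bearing governs)

Bolt shear: A_b = π·24²/4 = 452.4 mm²; R_n = 469 × 452.4 × 6 × 2 / 1000 = 2546 kN → 0.75 × 2546 = 1910 kN.
Bearing (1.2 l_c t F_u ≤ 2.4 d t F_u): upper limit = 2.4·24·10·450 / 1000 = 259.2 kN.
  Edge l_c = 45 − 27/2 = 31.5 → r_n = 170.1 kN; interior l_c = 85 − 27 = 58 → r_n = 259.2 kN.
  R_n,bearing = 2·170.1 + 4·259.2 = 1377 kN → 0.75 × 1377 = 1030 kN.
Bearing governs: 1030 kN.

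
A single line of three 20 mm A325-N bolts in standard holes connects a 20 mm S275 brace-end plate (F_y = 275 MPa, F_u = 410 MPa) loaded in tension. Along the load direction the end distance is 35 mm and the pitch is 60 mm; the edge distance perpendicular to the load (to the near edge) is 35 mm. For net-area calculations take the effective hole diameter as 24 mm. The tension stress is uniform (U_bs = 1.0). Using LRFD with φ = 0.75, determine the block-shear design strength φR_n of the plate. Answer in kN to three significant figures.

492 kN

Shear plane L_v = 35 + 2·60 = 155 mm; A_gv = 155 × 20 = 3100 mm².
A_nv = (155 − 2.5·24) × 20 = 1900 mm².
A_nt = (35 − 0.5·24) × 20 = 460 mm².
0.6 F_u A_nv = 467.4 kN; 0.6 F_y A_gv = 511.5 kN → shear rupture governs the shear term.
R_n = 467.4 + 1.0 × 410 × 460 / 1000 = 656 kN.
Design strength φR_n = 0.75 × 656 = 492 kN.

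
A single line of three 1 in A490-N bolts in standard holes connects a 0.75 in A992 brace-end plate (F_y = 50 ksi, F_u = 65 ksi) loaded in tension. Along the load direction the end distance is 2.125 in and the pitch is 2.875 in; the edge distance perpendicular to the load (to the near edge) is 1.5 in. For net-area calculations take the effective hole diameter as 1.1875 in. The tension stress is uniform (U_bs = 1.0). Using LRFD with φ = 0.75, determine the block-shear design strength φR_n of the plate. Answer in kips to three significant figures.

Shear plane L_v = 2.125 + 2·2.875 = 7.875 in; A_gv = 7.875 × 0.75 = 5.906 in².
A_nv = (7.875 − 2.5·1.1875) × 0.75 = 3.68 in².
A_nt = (1.5 − 0.5·1.1875) × 0.75 = 0.6797 in².
0.6 F_u A_nv = 143.5 kips; 0.6 F_y A_gv = 177.2 kips → shear rupture governs the shear term.
R_n = 143.5 + 1.0 × 65 × 0.6797 = 187.7 kips.
Design strength φR_n = 0.75 × 187.7 = 141 kips.

141 kips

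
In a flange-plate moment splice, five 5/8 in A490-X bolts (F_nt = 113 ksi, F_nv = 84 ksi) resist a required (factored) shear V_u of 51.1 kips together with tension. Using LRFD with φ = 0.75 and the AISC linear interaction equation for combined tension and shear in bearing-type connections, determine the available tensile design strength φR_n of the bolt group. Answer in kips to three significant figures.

100 kips

A_b = π·0.625²/4 = 0.3068 in²; f_rv = 51.1 / (5 × 0.3068) = 33.31 ksi.
F'_nt = 1.3 F_nt − (F_nt / φF_nv) f_rv = 1.3·113 − (113/(0.75·84))·33.31 = 87.15 ksi, capped at F_nt → F'_nt = 87.15 ksi.
R_n = F'_nt · A_b · n = 87.15 × 0.3068 × 5 = 133.7 kips.
Design strength φR_n = 0.75 × 133.7 = 100 kips.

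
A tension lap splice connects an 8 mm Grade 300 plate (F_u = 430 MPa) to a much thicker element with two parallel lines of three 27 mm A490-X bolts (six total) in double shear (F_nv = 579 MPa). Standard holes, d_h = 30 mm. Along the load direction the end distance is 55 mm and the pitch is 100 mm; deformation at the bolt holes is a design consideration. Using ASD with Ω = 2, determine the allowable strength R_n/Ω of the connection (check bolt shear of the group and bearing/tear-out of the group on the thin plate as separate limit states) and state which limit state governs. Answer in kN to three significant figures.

Bolt shear: A_b = π·27²/4 = 572.6 mm²; R_n = 579 × 572.6 × 6 × 2 / 1000 = 3978 kN → 3978 / 2 = 1990 kN.
Bearing (1.2 l_c t F_u ≤ 2.4 d t F_u): upper limit = 2.4·27·8·430 / 1000 = 222.9 kN.
  Edge l_c = 55 − 30/2 = 40 → r_n = 165.1 kN; interior l_c = 100 − 30 = 70 → r_n = 222.9 kN.
  R_n,bearing = 2·165.1 + 4·222.9 = 1222 kN → 1222 / 2 = 611 kN.
Bearing governs: 611 kN.

611 kN (bearing governs)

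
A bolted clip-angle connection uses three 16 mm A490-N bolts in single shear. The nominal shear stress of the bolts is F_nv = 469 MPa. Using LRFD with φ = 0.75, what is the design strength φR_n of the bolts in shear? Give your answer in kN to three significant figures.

A_b = π × 16² / 4 = 201.1 mm².
R_n = F_nv · A_b · n · n_s = 469 × 201.1 × 3 × 1 / 1000 = 282.9 kN.
Design strength φR_n = 0.75 × 282.9 = 212 kN.

212 kN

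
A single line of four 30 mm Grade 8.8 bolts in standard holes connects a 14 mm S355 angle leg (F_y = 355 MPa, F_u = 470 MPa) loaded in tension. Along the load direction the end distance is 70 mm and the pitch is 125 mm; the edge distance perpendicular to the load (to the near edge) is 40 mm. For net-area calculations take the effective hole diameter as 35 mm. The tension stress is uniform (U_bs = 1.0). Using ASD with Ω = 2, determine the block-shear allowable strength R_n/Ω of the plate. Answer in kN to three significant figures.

711 kN

Shear plane L_v = 70 + 3·125 = 445 mm; A_gv = 445 × 14 = 6230 mm².
A_nv = (445 − 3.5·35) × 14 = 4515 mm².
A_nt = (40 − 0.5·35) × 14 = 315 mm².
0.6 F_u A_nv = 1273 kN; 0.6 F_y A_gv = 1327 kN → shear rupture governs the shear term.
R_n = 1273 + 1.0 × 470 × 315 / 1000 = 1421 kN.
Allowable strength R_n/Ω = 1421 / 2 = 711 kN.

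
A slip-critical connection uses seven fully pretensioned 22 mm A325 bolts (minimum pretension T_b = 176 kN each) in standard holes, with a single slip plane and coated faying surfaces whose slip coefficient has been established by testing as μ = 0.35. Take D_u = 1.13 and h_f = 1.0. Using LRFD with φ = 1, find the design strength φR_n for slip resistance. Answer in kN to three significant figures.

487 kN

R_n = μ · D_u · h_f · T_b · n_s · n_b = 0.35 × 1.13 × 1.0 × 176 × 1 × 7 = 487.3 kN.
Design strength φR_n = 1 × 487.3 = 487 kN.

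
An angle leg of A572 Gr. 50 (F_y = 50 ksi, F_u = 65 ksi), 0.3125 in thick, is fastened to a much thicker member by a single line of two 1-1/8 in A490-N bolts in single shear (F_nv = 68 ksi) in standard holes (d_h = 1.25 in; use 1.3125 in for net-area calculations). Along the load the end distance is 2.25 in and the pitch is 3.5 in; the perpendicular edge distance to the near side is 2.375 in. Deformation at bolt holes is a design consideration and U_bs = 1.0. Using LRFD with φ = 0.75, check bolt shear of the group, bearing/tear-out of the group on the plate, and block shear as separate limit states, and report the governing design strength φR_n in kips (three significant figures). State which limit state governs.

Bolt shear: A_b = π·1.125²/4 = 0.994 in²; R_n = 68 × 0.994 × 2 × 1 = 135.2 kips → 0.75 × 135.2 = 101 kips.
Bearing: edge l_c = 1.625, r_n = 39.61 kips; interior l_c = 2.25, r_n = 54.84 kips; R_n = 39.61 + 1·54.84 = 94.45 kips → 70.8 kips.
Block shear: A_gv = 1.797, A_nv = 1.182, A_nt = 0.5371 in²; R_n = min(0.6F_uA_nv, 0.6F_yA_gv) + U_bs·F_u·A_nt = 81 kips → 60.7 kips.
Block shear governs: 60.7 kips.

60.7 kips (block shear governs)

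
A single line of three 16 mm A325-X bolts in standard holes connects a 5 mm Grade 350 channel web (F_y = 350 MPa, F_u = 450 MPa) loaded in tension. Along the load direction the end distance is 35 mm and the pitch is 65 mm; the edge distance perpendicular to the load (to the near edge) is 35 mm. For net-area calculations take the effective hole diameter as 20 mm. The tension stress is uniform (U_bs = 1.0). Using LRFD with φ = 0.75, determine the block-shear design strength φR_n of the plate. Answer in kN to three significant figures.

Shear plane L_v = 35 + 2·65 = 165 mm; A_gv = 165 × 5 = 825 mm².
A_nv = (165 − 2.5·20) × 5 = 575 mm².
A_nt = (35 − 0.5·20) × 5 = 125 mm².
0.6 F_u A_nv = 155.2 kN; 0.6 F_y A_gv = 173.2 kN → shear rupture governs the shear term.
R_n = 155.2 + 1.0 × 450 × 125 / 1000 = 211.5 kN.
Design strength φR_n = 0.75 × 211.5 = 159 kN.

159 kN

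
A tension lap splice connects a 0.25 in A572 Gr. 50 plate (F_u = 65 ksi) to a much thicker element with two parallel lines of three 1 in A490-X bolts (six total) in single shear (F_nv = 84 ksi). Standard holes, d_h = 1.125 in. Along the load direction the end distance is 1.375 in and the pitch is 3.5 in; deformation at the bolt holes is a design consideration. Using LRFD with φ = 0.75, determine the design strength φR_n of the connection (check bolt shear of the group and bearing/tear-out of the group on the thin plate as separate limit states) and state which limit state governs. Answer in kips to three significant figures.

141 kips (bearing governs)

Bolt shear: A_b = π·1²/4 = 0.7854 in²; R_n = 84 × 0.7854 × 6 × 1 = 395.8 kips → 0.75 × 395.8 = 297 kips.
Bearing (1.2 l_c t F_u ≤ 2.4 d t F_u): upper limit = 2.4·1·0.25·65 = 39 kips.
  Edge l_c = 1.375 − 1.125/2 = 0.8125 → r_n = 15.84 kips; interior l_c = 3.5 − 1.125 = 2.375 → r_n = 39 kips.
  R_n,bearing = 2·15.84 + 4·39 = 187.7 kips → 0.75 × 187.7 = 141 kips.
Bearing governs: 141 kips.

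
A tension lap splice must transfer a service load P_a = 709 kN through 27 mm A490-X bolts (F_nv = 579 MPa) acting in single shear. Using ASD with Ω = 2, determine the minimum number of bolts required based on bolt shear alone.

5 bolts

A_b = π·27²/4 = 572.6 mm².
Per-bolt allowable strength R_n/Ω = 579 × 572.6 × 1 / 1000 / 2 = 165.8 kN.
n ≥ 709 / 165.8 = 4.277 → use 5 bolts.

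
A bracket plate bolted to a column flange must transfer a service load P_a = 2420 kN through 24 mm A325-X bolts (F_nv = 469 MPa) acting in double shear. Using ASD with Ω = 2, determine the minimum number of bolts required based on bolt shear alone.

12 bolts

A_b = π·24²/4 = 452.4 mm².
Per-bolt allowable strength R_n/Ω = 469 × 452.4 × 2 / 1000 / 2 = 212.2 kN.
n ≥ 2420 / 212.2 = 11.41 → use 12 bolts.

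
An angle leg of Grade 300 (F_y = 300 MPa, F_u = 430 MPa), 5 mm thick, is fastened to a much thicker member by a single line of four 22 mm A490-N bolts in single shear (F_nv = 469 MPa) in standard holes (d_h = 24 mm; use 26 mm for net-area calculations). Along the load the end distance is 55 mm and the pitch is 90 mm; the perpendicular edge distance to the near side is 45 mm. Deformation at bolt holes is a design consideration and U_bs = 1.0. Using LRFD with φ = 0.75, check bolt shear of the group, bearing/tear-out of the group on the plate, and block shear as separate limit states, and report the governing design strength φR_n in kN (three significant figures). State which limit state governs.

Bolt shear: A_b = π·22²/4 = 380.1 mm²; R_n = 469 × 380.1 × 4 × 1 / 1000 = 713.1 kN → 0.75 × 713.1 = 535 kN.
Bearing: edge l_c = 43, r_n = 110.9 kN; interior l_c = 66, r_n = 113.5 kN; R_n = 110.9 + 3·113.5 = 451.5 kN → 339 kN.
Block shear: A_gv = 1625, A_nv = 1170, A_nt = 160 mm²; R_n = min(0.6F_uA_nv, 0.6F_yA_gv) + U_bs·F_u·A_nt = 361.3 kN → 271 kN.
Block shear governs: 271 kN.

271 kN (block shear governs)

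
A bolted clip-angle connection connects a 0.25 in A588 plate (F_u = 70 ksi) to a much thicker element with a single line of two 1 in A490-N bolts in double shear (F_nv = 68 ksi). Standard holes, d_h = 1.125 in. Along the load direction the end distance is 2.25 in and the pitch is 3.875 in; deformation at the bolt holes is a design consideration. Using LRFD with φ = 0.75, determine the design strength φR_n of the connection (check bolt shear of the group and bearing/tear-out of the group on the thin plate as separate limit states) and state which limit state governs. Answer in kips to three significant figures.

58.1 kips (bearing governs)

Bolt shear: A_b = π·1²/4 = 0.7854 in²; R_n = 68 × 0.7854 × 2 × 2 = 213.6 kips → 0.75 × 213.6 = 160 kips.
Bearing (1.2 l_c t F_u ≤ 2.4 d t F_u): upper limit = 2.4·1·0.25·70 = 42 kips.
  Edge l_c = 2.25 − 1.125/2 = 1.688 → r_n = 35.44 kips; interior l_c = 3.875 − 1.125 = 2.75 → r_n = 42 kips.
  R_n,bearing = 1·35.44 + 1·42 = 77.44 kips → 0.75 × 77.44 = 58.1 kips.
Bearing governs: 58.1 kips.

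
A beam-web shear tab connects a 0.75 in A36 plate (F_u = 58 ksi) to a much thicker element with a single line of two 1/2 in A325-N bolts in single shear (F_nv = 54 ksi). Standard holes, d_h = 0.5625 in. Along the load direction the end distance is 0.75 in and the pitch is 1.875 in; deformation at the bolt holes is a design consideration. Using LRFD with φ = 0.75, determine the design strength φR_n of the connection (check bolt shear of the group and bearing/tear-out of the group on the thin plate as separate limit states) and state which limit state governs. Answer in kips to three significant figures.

15.9 kips (bolt shear governs)

Bolt shear: A_b = π·0.5²/4 = 0.1963 in²; R_n = 54 × 0.1963 × 2 × 1 = 21.21 kips → 0.75 × 21.21 = 15.9 kips.
Bearing (1.2 l_c t F_u ≤ 2.4 d t F_u): upper limit = 2.4·0.5·0.75·58 = 52.2 kips.
  Edge l_c = 0.75 − 0.5625/2 = 0.4688 → r_n = 24.47 kips; interior l_c = 1.875 − 0.5625 = 1.312 → r_n = 52.2 kips.
  R_n,bearing = 1·24.47 + 1·52.2 = 76.67 kips → 0.75 × 76.67 = 57.5 kips.
Bolt shear governs: 15.9 kips.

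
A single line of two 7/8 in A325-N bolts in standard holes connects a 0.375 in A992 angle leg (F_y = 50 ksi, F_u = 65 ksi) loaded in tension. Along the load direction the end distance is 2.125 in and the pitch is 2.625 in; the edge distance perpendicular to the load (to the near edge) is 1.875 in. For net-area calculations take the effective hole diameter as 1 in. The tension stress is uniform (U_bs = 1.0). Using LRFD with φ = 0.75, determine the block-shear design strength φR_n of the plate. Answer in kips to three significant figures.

Shear plane L_v = 2.125 + 1·2.625 = 4.75 in; A_gv = 4.75 × 0.375 = 1.781 in².
A_nv = (4.75 − 1.5·1) × 0.375 = 1.219 in².
A_nt = (1.875 − 0.5·1) × 0.375 = 0.5156 in².
0.6 F_u A_nv = 47.53 kips; 0.6 F_y A_gv = 53.44 kips → shear rupture governs the shear term.
R_n = 47.53 + 1.0 × 65 × 0.5156 = 81.05 kips.
Design strength φR_n = 0.75 × 81.05 = 60.8 kips.

60.8 kips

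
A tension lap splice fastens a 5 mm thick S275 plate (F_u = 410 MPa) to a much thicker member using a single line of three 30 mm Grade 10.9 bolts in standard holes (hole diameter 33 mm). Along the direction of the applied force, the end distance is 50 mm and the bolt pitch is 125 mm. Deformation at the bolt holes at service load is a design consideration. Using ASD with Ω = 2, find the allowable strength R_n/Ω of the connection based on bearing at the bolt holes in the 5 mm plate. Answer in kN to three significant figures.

Per bolt r_n = 1.2 l_c t F_u ≤ 2.4 d t F_u; upper limit = 2.4 × 30 × 5 × 410 / 1000 = 147.6 kN.
Edge bolt: l_c = 50 − 33/2 = 33.5 mm → 1.2 × 33.5 × 5 × 410 / 1000 = 82.41 → r_n = 82.41 kN.
Interior bolts: l_c = 125 − 33 = 92 mm → 1.2 × 92 × 5 × 410 / 1000 = 226.3 → r_n = 147.6 kN.
R_n = 1 × 82.41 + 2 × 147.6 = 377.6 kN.
Allowable strength R_n/Ω = 377.6 / 2 = 189 kN.

189 kN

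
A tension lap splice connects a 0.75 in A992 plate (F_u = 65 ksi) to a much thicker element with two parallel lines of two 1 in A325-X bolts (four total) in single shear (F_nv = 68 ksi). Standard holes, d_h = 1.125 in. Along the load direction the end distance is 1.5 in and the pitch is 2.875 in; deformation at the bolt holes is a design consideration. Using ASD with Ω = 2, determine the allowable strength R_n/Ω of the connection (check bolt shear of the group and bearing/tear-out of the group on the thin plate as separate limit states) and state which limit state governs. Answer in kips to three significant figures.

107 kips (bolt shear governs)

Bolt shear: A_b = π·1²/4 = 0.7854 in²; R_n = 68 × 0.7854 × 4 × 1 = 213.6 kips → 213.6 / 2 = 107 kips.
Bearing (1.2 l_c t F_u ≤ 2.4 d t F_u): upper limit = 2.4·1·0.75·65 = 117 kips.
  Edge l_c = 1.5 − 1.125/2 = 0.9375 → r_n = 54.84 kips; interior l_c = 2.875 − 1.125 = 1.75 → r_n = 102.4 kips.
  R_n,bearing = 2·54.84 + 2·102.4 = 314.4 kips → 314.4 / 2 = 157 kips.
Bolt shear governs: 107 kips.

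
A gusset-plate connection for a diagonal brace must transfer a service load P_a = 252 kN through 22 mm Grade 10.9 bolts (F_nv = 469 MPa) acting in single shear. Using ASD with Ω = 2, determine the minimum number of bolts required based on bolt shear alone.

A_b = π·22²/4 = 380.1 mm².
Per-bolt allowable strength R_n/Ω = 469 × 380.1 × 1 / 1000 / 2 = 89.14 kN.
n ≥ 252 / 89.14 = 2.827 → use 3 bolts.

3 bolts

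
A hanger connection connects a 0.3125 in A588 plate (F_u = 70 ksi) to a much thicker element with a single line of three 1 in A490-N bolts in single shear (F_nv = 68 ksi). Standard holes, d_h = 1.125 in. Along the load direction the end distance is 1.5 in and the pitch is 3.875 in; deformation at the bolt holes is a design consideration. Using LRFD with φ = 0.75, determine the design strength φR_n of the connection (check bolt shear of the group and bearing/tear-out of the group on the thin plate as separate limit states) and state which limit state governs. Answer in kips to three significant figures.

Bolt shear: A_b = π·1²/4 = 0.7854 in²; R_n = 68 × 0.7854 × 3 × 1 = 160.2 kips → 0.75 × 160.2 = 120 kips.
Bearing (1.2 l_c t F_u ≤ 2.4 d t F_u): upper limit = 2.4·1·0.3125·70 = 52.5 kips.
  Edge l_c = 1.5 − 1.125/2 = 0.9375 → r_n = 24.61 kips; interior l_c = 3.875 − 1.125 = 2.75 → r_n = 52.5 kips.
  R_n,bearing = 1·24.61 + 2·52.5 = 129.6 kips → 0.75 × 129.6 = 97.2 kips.
Bearing governs: 97.2 kips.

97.2 kips (bearing governs)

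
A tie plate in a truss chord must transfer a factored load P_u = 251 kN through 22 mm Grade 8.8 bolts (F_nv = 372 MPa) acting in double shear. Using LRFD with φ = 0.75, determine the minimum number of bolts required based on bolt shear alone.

A_b = π·22²/4 = 380.1 mm².
Per-bolt design strength φR_n = 0.75 × 372 × 380.1 × 2 / 1000 = 212.1 kN.
n ≥ 251 / 212.1 = 1.183 → use 2 bolts.

2 bolts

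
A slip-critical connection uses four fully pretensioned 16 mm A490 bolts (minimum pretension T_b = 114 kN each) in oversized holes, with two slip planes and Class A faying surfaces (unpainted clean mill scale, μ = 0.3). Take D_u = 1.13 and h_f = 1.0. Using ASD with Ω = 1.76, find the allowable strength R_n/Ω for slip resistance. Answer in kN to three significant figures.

176 kN

R_n = μ · D_u · h_f · T_b · n_s · n_b = 0.3 × 1.13 × 1.0 × 114 × 2 × 4 = 309.2 kN.
Allowable strength R_n/Ω = 309.2 / 1.76 = 176 kN.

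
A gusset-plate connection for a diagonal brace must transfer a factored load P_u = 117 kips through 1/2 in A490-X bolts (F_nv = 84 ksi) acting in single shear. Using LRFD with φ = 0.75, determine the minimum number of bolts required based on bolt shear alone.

10 bolts

A_b = π·0.5²/4 = 0.1963 in².
Per-bolt design strength φR_n = 0.75 × 84 × 0.1963 × 1 = 12.37 kips.
n ≥ 117 / 12.37 = 9.458 → use 10 bolts.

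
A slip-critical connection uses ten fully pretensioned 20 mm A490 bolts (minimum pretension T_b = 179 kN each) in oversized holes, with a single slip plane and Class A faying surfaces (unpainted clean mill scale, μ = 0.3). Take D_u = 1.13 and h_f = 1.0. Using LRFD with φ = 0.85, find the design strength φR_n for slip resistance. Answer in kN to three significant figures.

516 kN

R_n = μ · D_u · h_f · T_b · n_s · n_b = 0.3 × 1.13 × 1.0 × 179 × 1 × 10 = 606.8 kN.
Design strength φR_n = 0.85 × 606.8 = 516 kN.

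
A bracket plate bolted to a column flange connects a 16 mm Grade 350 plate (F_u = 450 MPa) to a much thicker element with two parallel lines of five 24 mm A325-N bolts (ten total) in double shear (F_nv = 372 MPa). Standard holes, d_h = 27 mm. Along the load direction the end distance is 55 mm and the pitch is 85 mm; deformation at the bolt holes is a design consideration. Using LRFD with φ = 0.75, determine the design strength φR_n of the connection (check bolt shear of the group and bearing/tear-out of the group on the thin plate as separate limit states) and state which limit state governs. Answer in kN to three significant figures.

2520 kN (bolt shear governs)

Bolt shear: A_b = π·24²/4 = 452.4 mm²; R_n = 372 × 452.4 × 10 × 2 / 1000 = 3366 kN → 0.75 × 3366 = 2520 kN.
Bearing (1.2 l_c t F_u ≤ 2.4 d t F_u): upper limit = 2.4·24·16·450 / 1000 = 414.7 kN.
  Edge l_c = 55 − 27/2 = 41.5 → r_n = 358.6 kN; interior l_c = 85 − 27 = 58 → r_n = 414.7 kN.
  R_n,bearing = 2·358.6 + 8·414.7 = 4035 kN → 0.75 × 4035 = 3030 kN.
Bolt shear governs: 2520 kN.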